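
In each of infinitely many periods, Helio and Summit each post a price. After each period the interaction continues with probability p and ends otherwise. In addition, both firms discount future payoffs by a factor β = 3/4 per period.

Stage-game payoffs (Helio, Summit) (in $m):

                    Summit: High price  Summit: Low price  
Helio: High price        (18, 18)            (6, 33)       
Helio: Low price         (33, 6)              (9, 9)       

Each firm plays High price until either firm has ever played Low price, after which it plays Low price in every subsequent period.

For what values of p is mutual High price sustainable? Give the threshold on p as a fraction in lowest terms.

5/6

Expected continuation weight on next period's payoff is β·p = 3/4·p, which plays the role of the discount factor.
Cooperation requires 3/4·p ≥ (33−18)/(33−9) = 5/8, hence p ≥ 5/6.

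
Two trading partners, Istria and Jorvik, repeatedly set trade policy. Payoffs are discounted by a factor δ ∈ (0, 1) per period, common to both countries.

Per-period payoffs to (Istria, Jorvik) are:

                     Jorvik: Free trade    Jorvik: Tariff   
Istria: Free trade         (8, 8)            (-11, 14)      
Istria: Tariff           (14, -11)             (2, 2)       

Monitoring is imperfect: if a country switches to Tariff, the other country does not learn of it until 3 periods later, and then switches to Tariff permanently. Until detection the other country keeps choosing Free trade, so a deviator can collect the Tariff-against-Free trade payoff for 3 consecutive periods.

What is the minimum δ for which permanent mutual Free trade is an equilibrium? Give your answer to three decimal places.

Deviating for the 3 undetected periods gains 14−8 = 6 per period over cooperation, then loses 8−2 = 6 per period forever once punishment starts.
Gain: 6(1 + δ + … + δ^2); loss: 6·δ^3/(1−δ).
No profitable deviation ⇔ 6(1−δ^3) ≤ 6·δ^3, i.e. δ^3 ≥ 6/(6+6) = 1/2.
Hence δ ≥ (1/2)^(1/3) ≈ 0.794.

0.794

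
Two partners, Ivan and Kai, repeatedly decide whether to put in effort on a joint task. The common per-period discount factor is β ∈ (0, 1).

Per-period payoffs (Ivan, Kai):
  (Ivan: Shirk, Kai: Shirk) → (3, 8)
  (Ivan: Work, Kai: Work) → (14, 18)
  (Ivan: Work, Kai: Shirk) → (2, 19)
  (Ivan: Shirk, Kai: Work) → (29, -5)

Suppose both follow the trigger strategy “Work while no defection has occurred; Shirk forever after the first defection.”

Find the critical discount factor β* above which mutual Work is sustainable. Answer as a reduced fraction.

Ivan: cooperation gives 14 each period; deviation gives 29 once then 3 forever.
  14/(1−β) ≥ 29 + 3β/(1−β) ⇒ β ≥ 15/26.
Kai: cooperation gives 18 each period; deviation gives 19 once then 8 forever.
  β ≥ 1/11.
Both must hold, so the binding constraint is Ivan's: β ≥ 15/26.

15/26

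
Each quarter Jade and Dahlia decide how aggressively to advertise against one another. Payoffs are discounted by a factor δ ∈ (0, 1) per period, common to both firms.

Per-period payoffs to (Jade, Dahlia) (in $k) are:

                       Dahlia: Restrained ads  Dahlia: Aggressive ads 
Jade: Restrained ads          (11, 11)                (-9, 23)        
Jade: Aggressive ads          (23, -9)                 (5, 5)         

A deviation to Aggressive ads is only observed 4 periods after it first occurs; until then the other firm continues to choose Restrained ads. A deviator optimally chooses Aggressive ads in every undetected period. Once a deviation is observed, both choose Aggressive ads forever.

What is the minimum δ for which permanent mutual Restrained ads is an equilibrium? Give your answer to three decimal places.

0.904

The best deviation is to choose Aggressive ads for all 4 undetected periods, earning 23 each, then 5 forever once detected.
Deviation value: 23(1−δ^4)/(1−δ) + 5δ^4/(1−δ); cooperation value: 11/(1−δ).
IC: 11 ≥ 23(1−δ^4) + 5δ^4 = 23 − 18δ^4.
So δ^4 ≥ 12/18 = 2/3, giving δ ≥ (2/3)^(1/4) ≈ 0.904.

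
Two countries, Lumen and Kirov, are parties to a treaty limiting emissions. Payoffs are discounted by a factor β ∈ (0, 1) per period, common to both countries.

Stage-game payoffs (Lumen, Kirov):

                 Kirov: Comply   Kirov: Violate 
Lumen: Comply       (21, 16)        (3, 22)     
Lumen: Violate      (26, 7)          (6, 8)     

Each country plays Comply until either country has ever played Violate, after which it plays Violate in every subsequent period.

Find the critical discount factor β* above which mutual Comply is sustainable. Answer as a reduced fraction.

3/7

For Lumen: deviation gain 26−21 = 5, per-period punishment loss 21−6 = 15. IC gives β ≥ 5/20 = 1/4.
For Kirov: gain 6, loss 8 per period, so β ≥ 6/14 = 3/7.
The tighter constraint is Kirov's, so cooperation needs β ≥ 3/7.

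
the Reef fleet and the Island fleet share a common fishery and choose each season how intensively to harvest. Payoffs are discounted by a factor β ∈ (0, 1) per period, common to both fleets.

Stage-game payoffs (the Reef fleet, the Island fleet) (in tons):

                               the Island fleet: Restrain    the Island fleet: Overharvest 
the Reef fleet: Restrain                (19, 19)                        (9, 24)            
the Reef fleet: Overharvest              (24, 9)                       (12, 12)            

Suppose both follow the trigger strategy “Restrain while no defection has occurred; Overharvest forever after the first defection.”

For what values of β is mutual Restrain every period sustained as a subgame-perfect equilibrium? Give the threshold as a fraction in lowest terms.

One-period gain from deviating is 24 − 19 = 5. The loss is 19 − 12 = 7 in every subsequent period, with present value 7·β/(1−β).
Deviation is unprofitable when 7·β/(1−β) ≥ 5, i.e. β/(1−β) ≥ 5/7.
Equivalently β ≥ 5/(5+7) = 5/12.

5/12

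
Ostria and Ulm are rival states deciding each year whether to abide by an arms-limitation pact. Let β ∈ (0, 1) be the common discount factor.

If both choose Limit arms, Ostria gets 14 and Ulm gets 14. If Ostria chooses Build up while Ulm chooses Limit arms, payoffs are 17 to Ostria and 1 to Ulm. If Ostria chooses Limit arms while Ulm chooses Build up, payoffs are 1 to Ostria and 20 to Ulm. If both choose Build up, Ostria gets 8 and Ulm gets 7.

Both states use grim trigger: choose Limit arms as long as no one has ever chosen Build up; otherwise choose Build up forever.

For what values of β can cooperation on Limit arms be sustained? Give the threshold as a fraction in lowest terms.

6/13

Ostria: cooperation gives 14 each period; deviation gives 17 once then 8 forever.
  14/(1−β) ≥ 17 + 8β/(1−β) ⇒ β ≥ 3/9 = 1/3.
Ulm: cooperation gives 14 each period; deviation gives 20 once then 7 forever.
  β ≥ 6/13.
Both must hold, so the binding constraint is Ulm's: β ≥ 6/13.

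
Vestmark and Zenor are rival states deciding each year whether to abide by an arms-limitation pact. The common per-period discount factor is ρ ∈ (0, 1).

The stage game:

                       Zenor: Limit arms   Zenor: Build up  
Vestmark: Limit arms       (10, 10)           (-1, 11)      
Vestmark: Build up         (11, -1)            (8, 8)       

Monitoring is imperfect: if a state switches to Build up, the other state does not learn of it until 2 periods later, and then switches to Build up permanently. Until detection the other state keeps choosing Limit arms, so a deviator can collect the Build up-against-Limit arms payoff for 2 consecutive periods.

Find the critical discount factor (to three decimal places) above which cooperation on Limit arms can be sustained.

The best deviation is to choose Build up for all 2 undetected periods, earning 11 each, then 8 forever once detected.
Deviation value: 11(1−ρ^2)/(1−ρ) + 8ρ^2/(1−ρ); cooperation value: 10/(1−ρ).
IC: 10 ≥ 11(1−ρ^2) + 8ρ^2 = 11 − 3ρ^2.
So ρ^2 ≥ 1/3, giving ρ ≥ (1/3)^(1/2) ≈ 0.577.

0.577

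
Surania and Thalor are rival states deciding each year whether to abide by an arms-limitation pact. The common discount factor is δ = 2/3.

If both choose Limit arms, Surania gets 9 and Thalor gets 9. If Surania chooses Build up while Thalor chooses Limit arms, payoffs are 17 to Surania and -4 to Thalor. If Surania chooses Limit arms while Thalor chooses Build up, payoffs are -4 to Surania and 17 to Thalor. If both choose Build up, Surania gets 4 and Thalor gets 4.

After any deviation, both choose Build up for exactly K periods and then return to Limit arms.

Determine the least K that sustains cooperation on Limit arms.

No profitable deviation requires (9−4)(δ+…+δ^K) ≥ 17−9, i.e. δ+…+δ^K ≥ 8/5 ≈ 1.6000.
With δ = 2/3, the partial sums are K=1: 0.6667, K=2: 1.1111, K=3: 1.4074, K=4: 1.6049.
K = 4 is the first length at which the sum reaches 1.6000.

4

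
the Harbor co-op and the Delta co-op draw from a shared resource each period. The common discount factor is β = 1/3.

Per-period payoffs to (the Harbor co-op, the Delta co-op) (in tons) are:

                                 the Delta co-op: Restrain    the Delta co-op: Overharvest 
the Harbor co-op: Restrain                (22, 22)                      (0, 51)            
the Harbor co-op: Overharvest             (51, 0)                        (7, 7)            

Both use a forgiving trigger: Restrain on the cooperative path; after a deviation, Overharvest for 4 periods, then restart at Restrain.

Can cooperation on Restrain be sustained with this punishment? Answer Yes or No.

No

A one-shot deviation gives 51 now, then 7 for 4 periods, then back to 22.
Gain from deviating: (51−22) today; loss: (22−7) in each of the next 4 periods.
No-deviation condition: (22−7)(β+…+β^4) ≥ 51−22, i.e. β+…+β^4 ≥ 29/15.
At β = 1/3: β+…+β^4 = 0.4938 < 1.9333.
So cooperation is not sustainable.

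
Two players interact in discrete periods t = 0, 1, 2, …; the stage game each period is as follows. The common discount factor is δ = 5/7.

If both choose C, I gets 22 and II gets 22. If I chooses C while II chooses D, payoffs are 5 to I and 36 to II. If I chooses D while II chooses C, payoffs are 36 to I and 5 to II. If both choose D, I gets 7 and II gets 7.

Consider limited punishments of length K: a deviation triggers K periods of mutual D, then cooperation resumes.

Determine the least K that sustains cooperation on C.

IC: δ(1−δ^K)/(1−δ) ≥ (36−22)/(22−7) = 14/15.
With δ = 5/7: need 1 − δ^K ≥ 14/15·(1−5/7)/(5/7), i.e. δ^K ≤ 0.6267.
Since (5/7)^1 = 0.7143 and (5/7)^2 = 0.5102, the smallest such K is 2.

2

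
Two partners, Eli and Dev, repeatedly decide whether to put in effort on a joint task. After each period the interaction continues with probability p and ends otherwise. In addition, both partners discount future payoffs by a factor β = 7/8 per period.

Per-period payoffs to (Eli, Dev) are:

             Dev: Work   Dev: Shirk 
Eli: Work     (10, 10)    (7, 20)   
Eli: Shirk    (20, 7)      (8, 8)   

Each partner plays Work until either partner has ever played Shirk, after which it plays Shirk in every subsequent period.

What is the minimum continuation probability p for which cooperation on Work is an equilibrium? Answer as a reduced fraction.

Expected continuation weight on next period's payoff is β·p = 7/8·p, which plays the role of the discount factor.
Cooperation requires 7/8·p ≥ (20−10)/(20−8) = 5/6, hence p ≥ 20/21.

20/21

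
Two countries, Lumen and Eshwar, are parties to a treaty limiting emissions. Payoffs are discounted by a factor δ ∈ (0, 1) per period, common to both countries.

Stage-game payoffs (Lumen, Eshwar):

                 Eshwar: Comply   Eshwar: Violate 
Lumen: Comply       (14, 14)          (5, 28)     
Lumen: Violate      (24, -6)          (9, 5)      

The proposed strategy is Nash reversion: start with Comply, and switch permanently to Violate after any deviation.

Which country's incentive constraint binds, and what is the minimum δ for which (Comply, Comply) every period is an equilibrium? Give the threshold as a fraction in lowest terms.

Lumen's threshold: (24−14)/(24−9) = 2/3.
Eshwar's threshold: (28−14)/(28−5) = 14/23.
2/3 > 14/23, so Lumen binds and δ* = 2/3.

Lumen; δ ≥ 2/3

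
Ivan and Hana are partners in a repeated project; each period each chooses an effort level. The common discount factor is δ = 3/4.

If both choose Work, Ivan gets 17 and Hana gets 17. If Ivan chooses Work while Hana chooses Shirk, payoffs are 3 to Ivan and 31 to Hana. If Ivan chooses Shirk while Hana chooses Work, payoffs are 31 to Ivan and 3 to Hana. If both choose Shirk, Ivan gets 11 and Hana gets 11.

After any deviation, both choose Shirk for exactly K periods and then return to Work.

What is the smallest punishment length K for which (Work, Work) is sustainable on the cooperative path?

6

IC: δ(1−δ^K)/(1−δ) ≥ (31−17)/(17−11) = 7/3.
With δ = 3/4: need 1 − δ^K ≥ 7/3·(1−3/4)/(3/4), i.e. δ^K ≤ 0.2222.
Since (3/4)^5 = 0.2373 and (3/4)^6 = 0.1780, the smallest such K is 6.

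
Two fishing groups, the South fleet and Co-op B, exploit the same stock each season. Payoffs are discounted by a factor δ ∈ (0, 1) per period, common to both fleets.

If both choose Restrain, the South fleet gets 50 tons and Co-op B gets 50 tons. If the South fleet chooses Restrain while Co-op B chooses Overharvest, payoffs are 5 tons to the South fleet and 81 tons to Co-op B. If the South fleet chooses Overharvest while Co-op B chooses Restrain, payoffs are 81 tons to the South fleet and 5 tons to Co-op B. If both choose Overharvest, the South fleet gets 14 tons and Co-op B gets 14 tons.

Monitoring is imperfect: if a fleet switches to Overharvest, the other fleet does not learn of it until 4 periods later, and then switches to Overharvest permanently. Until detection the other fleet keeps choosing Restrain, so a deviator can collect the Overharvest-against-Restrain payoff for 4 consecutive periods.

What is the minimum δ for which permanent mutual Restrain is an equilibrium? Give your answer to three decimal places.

0.825

Deviating for the 4 undetected periods gains 81−50 = 31 per period over cooperation, then loses 50−14 = 36 per period forever once punishment starts.
Gain: 31(1 + δ + … + δ^3); loss: 36·δ^4/(1−δ).
No profitable deviation ⇔ 31(1−δ^4) ≤ 36·δ^4, i.e. δ^4 ≥ 31/(31+36) = 31/67.
Hence δ ≥ (31/67)^(1/4) ≈ 0.825.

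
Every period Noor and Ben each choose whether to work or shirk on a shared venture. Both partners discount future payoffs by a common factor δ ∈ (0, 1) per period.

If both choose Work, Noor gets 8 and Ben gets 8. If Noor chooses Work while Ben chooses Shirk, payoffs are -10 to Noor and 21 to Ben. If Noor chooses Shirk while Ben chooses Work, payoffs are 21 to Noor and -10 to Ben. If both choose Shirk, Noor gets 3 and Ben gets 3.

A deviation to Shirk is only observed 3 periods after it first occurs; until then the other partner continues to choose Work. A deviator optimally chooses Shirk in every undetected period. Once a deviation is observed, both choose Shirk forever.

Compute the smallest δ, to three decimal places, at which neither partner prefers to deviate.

0.897

Deviating for the 3 undetected periods gains 21−8 = 13 per period over cooperation, then loses 8−3 = 5 per period forever once punishment starts.
Gain: 13(1 + δ + … + δ^2); loss: 5·δ^3/(1−δ).
No profitable deviation ⇔ 13(1−δ^3) ≤ 5·δ^3, i.e. δ^3 ≥ 13/(13+5) = 13/18.
Hence δ ≥ (13/18)^(1/3) ≈ 0.897.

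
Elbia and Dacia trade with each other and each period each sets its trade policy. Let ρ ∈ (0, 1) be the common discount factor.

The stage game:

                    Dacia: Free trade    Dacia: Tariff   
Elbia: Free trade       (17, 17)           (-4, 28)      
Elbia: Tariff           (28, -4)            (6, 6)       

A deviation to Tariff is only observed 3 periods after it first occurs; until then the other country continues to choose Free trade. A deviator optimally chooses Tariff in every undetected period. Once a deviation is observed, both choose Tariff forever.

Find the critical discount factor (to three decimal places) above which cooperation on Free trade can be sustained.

0.794

Deviating for the 3 undetected periods gains 28−17 = 11 per period over cooperation, then loses 17−6 = 11 per period forever once punishment starts.
Gain: 11(1 + ρ + … + ρ^2); loss: 11·ρ^3/(1−ρ).
No profitable deviation ⇔ 11(1−ρ^3) ≤ 11·ρ^3, i.e. ρ^3 ≥ 11/(11+11) = 1/2.
Hence ρ ≥ (1/2)^(1/3) ≈ 0.794.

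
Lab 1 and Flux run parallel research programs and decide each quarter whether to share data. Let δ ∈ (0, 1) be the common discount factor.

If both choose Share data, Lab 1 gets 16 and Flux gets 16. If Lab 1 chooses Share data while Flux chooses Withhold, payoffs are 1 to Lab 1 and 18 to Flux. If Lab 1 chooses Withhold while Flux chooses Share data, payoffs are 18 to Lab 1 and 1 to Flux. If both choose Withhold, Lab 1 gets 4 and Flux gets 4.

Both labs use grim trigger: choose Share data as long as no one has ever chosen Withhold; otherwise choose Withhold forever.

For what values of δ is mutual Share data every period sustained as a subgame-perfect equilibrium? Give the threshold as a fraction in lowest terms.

One-period gain from deviating is 18 − 16 = 2. The loss is 16 − 4 = 12 in every subsequent period, with present value 12·δ/(1−δ).
Deviation is unprofitable when 12·δ/(1−δ) ≥ 2, i.e. δ/(1−δ) ≥ 1/6.
Equivalently δ ≥ 2/(2+12) = 1/7.

1/7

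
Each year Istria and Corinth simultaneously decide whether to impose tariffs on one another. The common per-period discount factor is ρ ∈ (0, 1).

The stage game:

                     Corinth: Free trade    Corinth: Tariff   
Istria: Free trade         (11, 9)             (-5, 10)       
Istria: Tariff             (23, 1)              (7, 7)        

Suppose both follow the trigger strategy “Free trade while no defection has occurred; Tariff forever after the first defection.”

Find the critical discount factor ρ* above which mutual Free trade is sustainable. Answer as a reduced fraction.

3/4

Istria: cooperation gives 11 each period; deviation gives 23 once then 7 forever.
  11/(1−ρ) ≥ 23 + 7ρ/(1−ρ) ⇒ ρ ≥ 12/16 = 3/4.
Corinth: cooperation gives 9 each period; deviation gives 10 once then 7 forever.
  ρ ≥ 1/3.
Both must hold, so the binding constraint is Istria's: ρ ≥ 3/4.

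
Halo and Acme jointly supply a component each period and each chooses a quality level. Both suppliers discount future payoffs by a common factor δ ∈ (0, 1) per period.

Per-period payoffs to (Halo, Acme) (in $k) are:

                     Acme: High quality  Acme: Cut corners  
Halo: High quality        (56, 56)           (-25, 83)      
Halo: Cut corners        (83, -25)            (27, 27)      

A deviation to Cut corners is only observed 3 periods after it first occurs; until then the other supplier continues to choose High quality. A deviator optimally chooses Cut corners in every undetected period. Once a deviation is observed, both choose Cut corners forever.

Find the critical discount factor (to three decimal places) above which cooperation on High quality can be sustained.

0.784

Deviating for the 3 undetected periods gains 83−56 = 27 per period over cooperation, then loses 56−27 = 29 per period forever once punishment starts.
Gain: 27(1 + δ + … + δ^2); loss: 29·δ^3/(1−δ).
No profitable deviation ⇔ 27(1−δ^3) ≤ 29·δ^3, i.e. δ^3 ≥ 27/(27+29) = 27/56.
Hence δ ≥ (27/56)^(1/3) ≈ 0.784.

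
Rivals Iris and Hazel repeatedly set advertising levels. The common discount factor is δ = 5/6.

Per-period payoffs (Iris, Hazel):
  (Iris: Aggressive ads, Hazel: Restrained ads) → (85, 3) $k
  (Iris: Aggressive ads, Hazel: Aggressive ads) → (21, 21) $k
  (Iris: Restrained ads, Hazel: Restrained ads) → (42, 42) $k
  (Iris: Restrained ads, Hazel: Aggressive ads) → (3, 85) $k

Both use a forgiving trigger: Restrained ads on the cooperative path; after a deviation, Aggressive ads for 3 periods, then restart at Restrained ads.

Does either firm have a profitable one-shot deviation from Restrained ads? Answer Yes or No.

No

IC: δ+…+δ^3 ≥ (85−42)/(42−21) = 43/21.
At δ = 5/6: partial sum = 2.1065 ≥ 2.0476. Cooperation sustainable.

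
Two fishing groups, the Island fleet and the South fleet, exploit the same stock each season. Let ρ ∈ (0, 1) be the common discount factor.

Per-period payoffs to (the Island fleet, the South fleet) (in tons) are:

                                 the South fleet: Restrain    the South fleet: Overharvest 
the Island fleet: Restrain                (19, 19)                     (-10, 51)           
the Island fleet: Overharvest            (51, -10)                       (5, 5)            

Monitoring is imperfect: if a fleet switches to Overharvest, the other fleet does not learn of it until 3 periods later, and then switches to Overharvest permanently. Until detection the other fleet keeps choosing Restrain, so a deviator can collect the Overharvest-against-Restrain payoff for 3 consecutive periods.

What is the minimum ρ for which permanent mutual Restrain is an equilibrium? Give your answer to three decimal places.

0.886

The best deviation is to choose Overharvest for all 3 undetected periods, earning 51 each, then 5 forever once detected.
Deviation value: 51(1−ρ^3)/(1−ρ) + 5ρ^3/(1−ρ); cooperation value: 19/(1−ρ).
IC: 19 ≥ 51(1−ρ^3) + 5ρ^3 = 51 − 46ρ^3.
So ρ^3 ≥ 32/46 = 16/23, giving ρ ≥ (16/23)^(1/3) ≈ 0.886.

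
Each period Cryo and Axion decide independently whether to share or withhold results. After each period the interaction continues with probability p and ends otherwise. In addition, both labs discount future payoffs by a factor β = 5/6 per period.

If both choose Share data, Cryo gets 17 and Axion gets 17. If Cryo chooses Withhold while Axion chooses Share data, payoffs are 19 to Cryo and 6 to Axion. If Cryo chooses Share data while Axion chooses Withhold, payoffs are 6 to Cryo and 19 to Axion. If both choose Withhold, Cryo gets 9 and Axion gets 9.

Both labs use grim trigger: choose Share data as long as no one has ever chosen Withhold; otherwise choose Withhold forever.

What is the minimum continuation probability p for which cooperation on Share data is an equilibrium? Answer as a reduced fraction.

Expected continuation weight on next period's payoff is β·p = 5/6·p, which plays the role of the discount factor.
Cooperation requires 5/6·p ≥ (19−17)/(19−9) = 1/5, hence p ≥ 6/25.

6/25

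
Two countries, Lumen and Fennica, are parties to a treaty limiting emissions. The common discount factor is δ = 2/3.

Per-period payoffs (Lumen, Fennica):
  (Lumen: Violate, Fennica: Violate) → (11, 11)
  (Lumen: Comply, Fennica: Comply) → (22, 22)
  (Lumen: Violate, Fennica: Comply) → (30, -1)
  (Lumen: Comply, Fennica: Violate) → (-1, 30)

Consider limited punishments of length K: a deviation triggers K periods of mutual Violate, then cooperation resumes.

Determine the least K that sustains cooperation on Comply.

2

Need Σ_{k=1}^{K} δ^k ≥ (30−22)/(22−11) = 0.7273 at δ = 2/3.
At K = 1 the sum is 0.6667 < 0.7273; at K = 2 it is 1.1111 ≥ 0.7273.
So the minimum punishment length is K = 2.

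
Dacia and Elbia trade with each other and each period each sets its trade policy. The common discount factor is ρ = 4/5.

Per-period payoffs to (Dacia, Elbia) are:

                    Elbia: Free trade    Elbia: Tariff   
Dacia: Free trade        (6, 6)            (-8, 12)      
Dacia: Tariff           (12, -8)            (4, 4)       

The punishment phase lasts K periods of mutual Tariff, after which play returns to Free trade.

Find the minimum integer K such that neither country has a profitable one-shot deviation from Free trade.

7

Need Σ_{k=1}^{K} ρ^k ≥ (12−6)/(6−4) = 3.0000 at ρ = 4/5.
At K = 6 the sum is 2.9514 < 3.0000; at K = 7 it is 3.1611 ≥ 3.0000.
So the minimum punishment length is K = 7.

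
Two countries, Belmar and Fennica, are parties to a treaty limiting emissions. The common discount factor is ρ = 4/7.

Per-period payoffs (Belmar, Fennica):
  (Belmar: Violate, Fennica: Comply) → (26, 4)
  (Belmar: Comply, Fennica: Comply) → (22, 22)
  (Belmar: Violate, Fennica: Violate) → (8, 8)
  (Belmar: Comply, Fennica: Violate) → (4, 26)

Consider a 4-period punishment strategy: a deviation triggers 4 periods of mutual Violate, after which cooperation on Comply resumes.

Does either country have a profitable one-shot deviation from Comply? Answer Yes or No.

IC: ρ+…+ρ^4 ≥ (26−22)/(22−8) = 2/7.
At ρ = 4/7: partial sum = 1.1912 ≥ 0.2857. Cooperation sustainable.

No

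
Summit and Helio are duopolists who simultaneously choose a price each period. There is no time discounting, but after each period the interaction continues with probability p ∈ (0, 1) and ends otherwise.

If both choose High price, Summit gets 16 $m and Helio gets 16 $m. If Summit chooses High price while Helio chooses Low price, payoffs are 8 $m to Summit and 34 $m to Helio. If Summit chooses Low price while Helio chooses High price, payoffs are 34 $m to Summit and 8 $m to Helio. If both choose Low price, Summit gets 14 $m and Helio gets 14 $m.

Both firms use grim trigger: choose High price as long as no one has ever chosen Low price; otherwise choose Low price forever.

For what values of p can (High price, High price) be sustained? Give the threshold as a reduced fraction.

9/10

Expected cooperation value is 16 + p·16 + p²·16 + … = 16/(1−p); deviation gives 34 + p·14/(1−p).
16 ≥ 34(1−p) + 14p ⇒ 20p ≥ 18 ⇒ p ≥ 18/20 = 9/10.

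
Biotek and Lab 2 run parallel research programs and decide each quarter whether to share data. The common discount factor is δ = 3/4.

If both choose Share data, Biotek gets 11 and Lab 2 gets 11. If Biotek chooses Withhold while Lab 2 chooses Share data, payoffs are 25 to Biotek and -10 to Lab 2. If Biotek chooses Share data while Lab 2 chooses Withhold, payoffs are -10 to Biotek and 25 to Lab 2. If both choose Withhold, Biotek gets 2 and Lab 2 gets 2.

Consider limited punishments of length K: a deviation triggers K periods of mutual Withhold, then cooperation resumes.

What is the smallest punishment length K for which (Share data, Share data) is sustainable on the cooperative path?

3

Need Σ_{k=1}^{K} δ^k ≥ (25−11)/(11−2) = 1.5556 at δ = 3/4.
At K = 2 the sum is 1.3125 < 1.5556; at K = 3 it is 1.7344 ≥ 1.5556.
So the minimum punishment length is K = 3.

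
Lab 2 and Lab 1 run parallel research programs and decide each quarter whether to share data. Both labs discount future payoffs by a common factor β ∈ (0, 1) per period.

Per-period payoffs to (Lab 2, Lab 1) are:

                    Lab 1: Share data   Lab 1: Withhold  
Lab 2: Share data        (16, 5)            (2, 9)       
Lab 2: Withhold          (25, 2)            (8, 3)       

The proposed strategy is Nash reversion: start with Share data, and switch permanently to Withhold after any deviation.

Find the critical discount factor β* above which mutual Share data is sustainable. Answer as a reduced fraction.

Lab 2's threshold: (25−16)/(25−8) = 9/17.
Lab 1's threshold: (9−5)/(9−3) = 2/3.
9/17 < 2/3, so Lab 1 binds and β* = 2/3.

2/3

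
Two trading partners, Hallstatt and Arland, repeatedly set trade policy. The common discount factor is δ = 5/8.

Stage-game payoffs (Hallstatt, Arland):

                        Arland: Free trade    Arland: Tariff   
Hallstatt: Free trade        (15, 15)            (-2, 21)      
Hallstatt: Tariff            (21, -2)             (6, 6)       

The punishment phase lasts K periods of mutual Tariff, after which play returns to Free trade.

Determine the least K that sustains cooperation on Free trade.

2

IC: δ(1−δ^K)/(1−δ) ≥ (21−15)/(15−6) = 2/3.
With δ = 5/8: need 1 − δ^K ≥ 2/3·(1−5/8)/(5/8), i.e. δ^K ≤ 0.6000.
Since (5/8)^1 = 0.6250 and (5/8)^2 = 0.3906, the smallest such K is 2.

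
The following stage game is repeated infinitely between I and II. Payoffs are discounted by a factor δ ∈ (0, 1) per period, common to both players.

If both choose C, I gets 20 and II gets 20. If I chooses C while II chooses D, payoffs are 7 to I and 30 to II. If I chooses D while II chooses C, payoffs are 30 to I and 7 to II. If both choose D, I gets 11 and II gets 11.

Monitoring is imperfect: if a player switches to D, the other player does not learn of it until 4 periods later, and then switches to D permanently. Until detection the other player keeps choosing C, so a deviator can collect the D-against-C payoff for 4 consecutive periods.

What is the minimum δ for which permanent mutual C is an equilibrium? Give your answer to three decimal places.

The best deviation is to choose D for all 4 undetected periods, earning 30 each, then 11 forever once detected.
Deviation value: 30(1−δ^4)/(1−δ) + 11δ^4/(1−δ); cooperation value: 20/(1−δ).
IC: 20 ≥ 30(1−δ^4) + 11δ^4 = 30 − 19δ^4.
So δ^4 ≥ 10/19, giving δ ≥ (10/19)^(1/4) ≈ 0.852.

0.852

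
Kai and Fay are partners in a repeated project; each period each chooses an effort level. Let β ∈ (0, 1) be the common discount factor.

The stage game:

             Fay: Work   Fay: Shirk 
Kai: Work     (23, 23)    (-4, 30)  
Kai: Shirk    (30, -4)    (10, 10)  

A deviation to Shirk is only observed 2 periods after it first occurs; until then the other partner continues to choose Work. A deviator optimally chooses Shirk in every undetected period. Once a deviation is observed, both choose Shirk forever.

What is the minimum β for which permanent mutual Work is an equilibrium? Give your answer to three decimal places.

0.592

A deviator earns 30 for 2 periods, then 10 forever; cooperating earns 23 forever. Multiplying the IC by (1−β):
23 ≥ 30(1−β^2) + 10β^2, so 20·β^2 ≥ 7 and β^2 ≥ 7/20.
β ≥ (7/20)^(1/2) ≈ 0.592.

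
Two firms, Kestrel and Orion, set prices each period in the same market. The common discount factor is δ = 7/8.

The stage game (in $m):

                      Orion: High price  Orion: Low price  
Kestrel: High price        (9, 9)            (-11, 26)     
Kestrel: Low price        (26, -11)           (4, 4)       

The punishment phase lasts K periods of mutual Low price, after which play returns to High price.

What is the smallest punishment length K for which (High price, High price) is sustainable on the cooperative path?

5

No profitable deviation requires (9−4)(δ+…+δ^K) ≥ 26−9, i.e. δ+…+δ^K ≥ 17/5 ≈ 3.4000.
With δ = 7/8, the partial sums are K=1: 0.8750, K=2: 1.6406, K=3: 2.3105, K=4: 2.8967, K=5: 3.4096.
K = 5 is the first length at which the sum reaches 3.4000.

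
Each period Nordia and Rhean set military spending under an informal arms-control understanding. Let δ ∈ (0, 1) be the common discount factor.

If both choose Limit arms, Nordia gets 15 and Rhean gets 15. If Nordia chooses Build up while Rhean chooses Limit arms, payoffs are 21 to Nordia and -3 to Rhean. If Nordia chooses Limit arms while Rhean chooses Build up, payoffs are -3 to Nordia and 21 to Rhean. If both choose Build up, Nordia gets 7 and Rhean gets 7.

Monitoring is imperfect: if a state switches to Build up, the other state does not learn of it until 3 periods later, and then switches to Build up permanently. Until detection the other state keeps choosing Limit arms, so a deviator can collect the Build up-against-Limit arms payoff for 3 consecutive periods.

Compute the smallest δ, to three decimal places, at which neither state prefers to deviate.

0.754

A deviator earns 21 for 3 periods, then 7 forever; cooperating earns 15 forever. Multiplying the IC by (1−δ):
15 ≥ 21(1−δ^3) + 7δ^3, so 14·δ^3 ≥ 6 and δ^3 ≥ 3/7.
δ ≥ (3/7)^(1/3) ≈ 0.754.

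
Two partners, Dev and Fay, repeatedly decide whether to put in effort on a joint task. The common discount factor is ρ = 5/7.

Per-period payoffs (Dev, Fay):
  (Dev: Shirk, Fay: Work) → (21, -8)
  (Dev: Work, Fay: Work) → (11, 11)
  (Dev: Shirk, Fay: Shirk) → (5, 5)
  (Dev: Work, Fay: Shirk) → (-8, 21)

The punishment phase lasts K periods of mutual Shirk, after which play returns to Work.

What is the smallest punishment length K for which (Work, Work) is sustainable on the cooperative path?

Need Σ_{k=1}^{K} ρ^k ≥ (21−11)/(11−5) = 1.6667 at ρ = 5/7.
At K = 3 the sum is 1.5889 < 1.6667; at K = 4 it is 1.8492 ≥ 1.6667.
So the minimum punishment length is K = 4.

4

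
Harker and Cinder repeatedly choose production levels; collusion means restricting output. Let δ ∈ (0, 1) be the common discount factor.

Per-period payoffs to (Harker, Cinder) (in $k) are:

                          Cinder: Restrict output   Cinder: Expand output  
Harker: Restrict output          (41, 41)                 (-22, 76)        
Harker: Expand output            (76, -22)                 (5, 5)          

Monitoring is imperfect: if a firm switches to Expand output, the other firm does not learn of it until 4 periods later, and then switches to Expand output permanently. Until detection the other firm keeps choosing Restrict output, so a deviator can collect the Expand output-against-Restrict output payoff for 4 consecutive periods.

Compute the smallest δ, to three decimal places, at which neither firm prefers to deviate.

0.838

The best deviation is to choose Expand output for all 4 undetected periods, earning 76 each, then 5 forever once detected.
Deviation value: 76(1−δ^4)/(1−δ) + 5δ^4/(1−δ); cooperation value: 41/(1−δ).
IC: 41 ≥ 76(1−δ^4) + 5δ^4 = 76 − 71δ^4.
So δ^4 ≥ 35/71, giving δ ≥ (35/71)^(1/4) ≈ 0.838.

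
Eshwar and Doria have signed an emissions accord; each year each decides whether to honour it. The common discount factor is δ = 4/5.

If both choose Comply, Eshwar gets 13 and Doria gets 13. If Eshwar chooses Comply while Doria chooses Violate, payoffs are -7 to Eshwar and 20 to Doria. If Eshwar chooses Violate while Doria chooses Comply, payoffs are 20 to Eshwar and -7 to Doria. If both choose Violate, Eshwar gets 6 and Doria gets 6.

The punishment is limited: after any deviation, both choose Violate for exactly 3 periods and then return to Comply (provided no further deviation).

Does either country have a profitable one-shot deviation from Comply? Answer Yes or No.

No

IC: δ+…+δ^3 ≥ (20−13)/(13−6) = 1.
At δ = 4/5: partial sum = 1.9520 ≥ 1.0000. Cooperation sustainable.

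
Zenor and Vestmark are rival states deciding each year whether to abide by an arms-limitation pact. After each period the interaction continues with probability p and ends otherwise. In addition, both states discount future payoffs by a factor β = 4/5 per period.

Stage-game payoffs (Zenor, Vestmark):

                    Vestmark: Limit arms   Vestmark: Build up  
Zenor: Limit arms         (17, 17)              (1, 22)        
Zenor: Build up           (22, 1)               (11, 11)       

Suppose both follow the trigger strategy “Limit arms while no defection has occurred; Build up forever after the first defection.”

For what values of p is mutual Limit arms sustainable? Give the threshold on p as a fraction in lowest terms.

With continuation probability p and discount β, the effective per-period discount factor is βp.
Grim-trigger IC: βp ≥ (22−17)/(22−11) = 5/11.
So p ≥ (5/11)/(4/5) = 25/44.

25/44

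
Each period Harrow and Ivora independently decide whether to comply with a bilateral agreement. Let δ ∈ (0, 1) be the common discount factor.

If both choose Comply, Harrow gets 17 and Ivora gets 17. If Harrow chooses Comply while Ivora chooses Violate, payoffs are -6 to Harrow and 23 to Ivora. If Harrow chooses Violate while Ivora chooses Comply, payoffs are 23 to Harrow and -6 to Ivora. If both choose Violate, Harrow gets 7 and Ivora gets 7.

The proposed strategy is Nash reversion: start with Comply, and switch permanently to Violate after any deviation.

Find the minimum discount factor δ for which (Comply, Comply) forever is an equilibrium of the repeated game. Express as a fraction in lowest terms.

One-period gain from deviating is 23 − 17 = 6. The loss is 17 − 7 = 10 in every subsequent period, with present value 10·δ/(1−δ).
Deviation is unprofitable when 10·δ/(1−δ) ≥ 6, i.e. δ/(1−δ) ≥ 3/5.
Equivalently δ ≥ 6/(6+10) = 3/8.

3/8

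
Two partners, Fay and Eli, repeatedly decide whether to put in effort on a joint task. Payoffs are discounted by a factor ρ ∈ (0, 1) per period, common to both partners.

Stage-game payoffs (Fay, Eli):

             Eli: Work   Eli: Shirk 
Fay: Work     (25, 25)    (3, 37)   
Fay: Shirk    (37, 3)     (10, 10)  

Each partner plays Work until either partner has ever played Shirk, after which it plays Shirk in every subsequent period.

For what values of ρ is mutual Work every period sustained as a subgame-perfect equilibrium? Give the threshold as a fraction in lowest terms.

4/9

25/(1−ρ) ≥ 37 + 10ρ/(1−ρ)
25 ≥ 37 − 27ρ
ρ ≥ 12/27 = 4/9.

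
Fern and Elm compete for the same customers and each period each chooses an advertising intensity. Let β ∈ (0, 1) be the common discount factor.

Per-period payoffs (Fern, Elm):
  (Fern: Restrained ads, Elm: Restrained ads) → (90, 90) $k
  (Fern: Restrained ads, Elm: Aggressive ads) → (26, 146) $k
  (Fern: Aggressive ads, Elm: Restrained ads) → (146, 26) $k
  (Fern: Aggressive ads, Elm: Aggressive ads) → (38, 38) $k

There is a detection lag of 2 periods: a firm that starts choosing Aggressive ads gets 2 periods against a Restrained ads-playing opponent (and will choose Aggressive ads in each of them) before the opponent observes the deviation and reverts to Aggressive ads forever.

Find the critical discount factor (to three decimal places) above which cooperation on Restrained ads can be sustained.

0.720

A deviator earns 146 for 2 periods, then 38 forever; cooperating earns 90 forever. Multiplying the IC by (1−β):
90 ≥ 146(1−β^2) + 38β^2, so 108·β^2 ≥ 56 and β^2 ≥ 14/27.
β ≥ (14/27)^(1/2) ≈ 0.720.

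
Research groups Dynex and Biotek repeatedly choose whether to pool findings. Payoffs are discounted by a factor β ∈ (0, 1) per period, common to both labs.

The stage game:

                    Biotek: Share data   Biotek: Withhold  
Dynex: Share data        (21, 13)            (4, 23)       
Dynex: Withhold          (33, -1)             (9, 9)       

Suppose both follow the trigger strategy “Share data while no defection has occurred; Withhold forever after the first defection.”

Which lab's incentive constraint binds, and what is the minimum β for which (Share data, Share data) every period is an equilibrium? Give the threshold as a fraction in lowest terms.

Dynex: cooperation gives 21 each period; deviation gives 33 once then 9 forever.
  21/(1−β) ≥ 33 + 9β/(1−β) ⇒ β ≥ 12/24 = 1/2.
Biotek: cooperation gives 13 each period; deviation gives 23 once then 9 forever.
  β ≥ 10/14 = 5/7.
Both must hold, so the binding constraint is Biotek's: β ≥ 5/7.

Biotek; β ≥ 5/7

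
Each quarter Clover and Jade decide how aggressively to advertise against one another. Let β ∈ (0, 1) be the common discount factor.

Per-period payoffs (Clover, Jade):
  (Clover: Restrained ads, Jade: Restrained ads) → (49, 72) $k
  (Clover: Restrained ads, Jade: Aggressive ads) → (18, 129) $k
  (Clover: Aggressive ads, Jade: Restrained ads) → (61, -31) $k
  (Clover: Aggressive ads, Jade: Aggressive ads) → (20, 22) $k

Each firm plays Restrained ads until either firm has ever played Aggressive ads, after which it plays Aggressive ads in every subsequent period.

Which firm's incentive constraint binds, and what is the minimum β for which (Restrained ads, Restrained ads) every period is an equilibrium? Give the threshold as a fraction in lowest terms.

Clover's threshold: (61−49)/(61−20) = 12/41.
Jade's threshold: (129−72)/(129−22) = 57/107.
12/41 < 57/107, so Jade binds and β* = 57/107.

Jade; β ≥ 57/107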